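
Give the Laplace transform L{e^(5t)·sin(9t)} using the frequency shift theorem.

Frequency shift: L{e^(at)f(t)} = F(s-a). L{e^(5t)·sin(9t)} = 9/((s-5)² + 81)

Final answer: 9/((s-5)² + 81)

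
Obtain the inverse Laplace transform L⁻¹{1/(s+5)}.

L⁻¹{1/(s-a)} = e^(at), so L⁻¹{1/(s+5)} = e^(-5t)

Final answer: e^(-5t)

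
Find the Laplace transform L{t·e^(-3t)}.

L{t^n·e^(at)} = n!/(s-a)^(n+1), so L{t·e^(-3t)} = 1/(s+3)^2

Final answer: 1/(s+3)^2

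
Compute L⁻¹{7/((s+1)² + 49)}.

Form: b/((s-a)² + b²) → e^(at)sin(bt). With a=-1, b=7

Final answer: e^(-t)·sin(7t)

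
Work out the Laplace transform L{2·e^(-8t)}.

L{e^(at)} = 1/(s-a), so L{e^(-8t)} = 1/(s+8). Then L{2·e^(-8t)} = 2/(s+8)

Final answer: 2/(s+8)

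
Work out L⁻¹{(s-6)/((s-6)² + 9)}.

Using frequency shift: L⁻¹{(s-a)/((s-a)² + b²)} = e^(at)cos(bt). Here a=6, b=3

Final answer: e^(6t)·cos(3t)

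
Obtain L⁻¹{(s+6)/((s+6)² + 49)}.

Using frequency shift: L⁻¹{(s-a)/((s-a)² + b²)} = e^(at)cos(bt). Here a=-6, b=7

Final answer: e^(-6t)·cos(7t)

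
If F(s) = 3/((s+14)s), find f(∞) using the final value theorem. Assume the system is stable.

f(∞) = lim_{s→0} sF(s) = lim_{s→0} 3/(s+14) = 3/14

Final answer: 3/14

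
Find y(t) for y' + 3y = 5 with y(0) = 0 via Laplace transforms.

sY + 3Y = 5/s. Y = 5/(s(s+3)). Partial fractions: Y = 5/3/s - 5/3/(s+3)

Final answer: y(t) = 5/3(1 - e^(-3t))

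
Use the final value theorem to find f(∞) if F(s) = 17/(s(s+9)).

f(∞) = lim_{s→0} s·17/(s(s+9)) = lim_{s→0} 17/(s+9) = 17/9 = 17/9

Final answer: 17/9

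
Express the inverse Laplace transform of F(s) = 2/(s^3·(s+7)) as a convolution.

2/(s^3·(s+7)) = (2/s^3)·(1/(s+7)) = L{t^2}·L{e^(-7t)}. So f(t) = t^2*e^(-7t) = ∫₀ᵗ τ^2·e^(-7(t-τ)) dτ

Final answer: ∫₀ᵗ τ^2·e^(-7(t-τ)) dτ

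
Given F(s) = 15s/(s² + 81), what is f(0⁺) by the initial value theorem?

f(0⁺) = lim_{s→∞} s·15s/(s² + 81) = lim_{s→∞} 15s²/(s² + 81) = 15

Final answer: 15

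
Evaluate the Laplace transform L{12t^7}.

L{12t^7} = 12 · L{t^7} = 12 · 5040/s^8 = 60480/s^8

Final answer: 60480/s^8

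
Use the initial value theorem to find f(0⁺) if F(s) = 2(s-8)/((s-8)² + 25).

f(0⁺) = lim_{s→∞} sF(s) = lim_{s→∞} 2s(s-8)/((s-8)² + 25) = 2

Final answer: 2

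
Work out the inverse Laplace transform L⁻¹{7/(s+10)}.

L⁻¹{1/(s-a)} = e^(at), so L⁻¹{1/(s+10)} = e^(-10t), and L⁻¹{7/(s+10)} = 7·e^(-10t)

Final answer: 7·e^(-10t)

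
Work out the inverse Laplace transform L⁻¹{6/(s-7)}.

L⁻¹{1/(s-a)} = e^(at), so L⁻¹{1/(s-7)} = e^(7t), and L⁻¹{6/(s-7)} = 6·e^(7t)

Final answer: 6·e^(7t)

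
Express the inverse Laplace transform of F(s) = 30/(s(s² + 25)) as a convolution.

30/(s(s² + 25)) = (1/s)·(30/(s² + 25)) = L{1}·L{6·sin(5t)}. So f(t) = 1*(6·sin(5t)) = ∫₀ᵗ 6·sin(5τ) dτ

Final answer: ∫₀ᵗ 6·sin(5τ) dτ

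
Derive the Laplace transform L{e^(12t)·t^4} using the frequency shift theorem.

L{e^(at)·t^n} = n!/(s-a)^(n+1), so L{e^(12t)·t^4} = 24/(s-12)^5

Final answer: 24/(s-12)^5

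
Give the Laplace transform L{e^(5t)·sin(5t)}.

L{e^(at)·sin(ωt)} = ω/((s-a)² + ω²), so L{e^(5t)·sin(5t)} = 5/((s-5)² + 25)

Final answer: 5/((s-5)² + 25)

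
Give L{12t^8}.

L{t^n} = n!/s^(n+1). So L{12t^8} = 12·8!/s^9 = 483840/s^9

Final answer: 483840/s^9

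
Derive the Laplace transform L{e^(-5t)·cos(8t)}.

L{e^(at)·cos(ωt)} = (s-a)/((s-a)² + ω²), so L{e^(-5t)·cos(8t)} = (s+5)/((s+5)² + 64)

Final answer: (s+5)/((s+5)² + 64)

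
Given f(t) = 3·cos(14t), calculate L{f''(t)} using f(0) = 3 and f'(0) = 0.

F(s) = 3s/(s² + 196). L{f''(t)} = s²F(s) - sf(0) - f'(0) = 3s³/(s² + 196) - 3s = (3s³ - 3s(s² + 196))/(s² + 196) = -588s/(s² + 196)

Final answer: -588s/(s² + 196)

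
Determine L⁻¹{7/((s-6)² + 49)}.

Form: b/((s-a)² + b²) → e^(at)sin(bt). With a=6, b=7

Final answer: e^(6t)·sin(7t)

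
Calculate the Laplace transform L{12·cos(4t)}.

L{cos(ωt)} = s/(s² + ω²), so L{cos(4t)} = s/(s² + 16). Then L{12·cos(4t)} = 12·s/(s² + 16) = 12s/(s² + 16)

Final answer: 12s/(s² + 16)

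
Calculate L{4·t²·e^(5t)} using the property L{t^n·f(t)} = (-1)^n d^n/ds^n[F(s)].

L{e^(5t)} = 1/(s-5). d/ds[1/(s-5)] = -1/(s-5)². d²/ds²[1/(s-5)] = 2/(s-5)³. So L{t²·e^(5t)} = (-1)² · 2/(s-5)³ = 2/(s-5)³. Then L{4·t²·e^(5t)} = 4·2/(s-5)³ = 8/(s-5)³

Final answer: 8/(s-5)³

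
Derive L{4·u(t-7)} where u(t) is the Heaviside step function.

L{u(t-a)} = e^(-as)/s. Here a=7, so L{u(t-7)} = e^(-7s)/s, and L{4·u(t-7)} = 4·e^(-7s)/s

Final answer: 4·e^(-7s)/s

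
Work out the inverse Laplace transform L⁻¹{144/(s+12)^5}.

L⁻¹{n!/(s-a)^(n+1)} = t^n·e^(at) with n=4, a=-12. So L⁻¹{24/(s+12)^5} = t^4·e^(-12t), and L⁻¹{144/(s+12)^5} = (144/24)·t^4·e^(-12t) = 6·t^4·e^(-12t)

Final answer: 6·t^4·e^(-12t)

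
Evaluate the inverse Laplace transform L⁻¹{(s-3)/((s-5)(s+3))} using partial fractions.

Using partial fractions, f(t) = (2e^(5t) + 6e^(-3t))/8

Final answer: (2e^(5t) + 6e^(-3t))/8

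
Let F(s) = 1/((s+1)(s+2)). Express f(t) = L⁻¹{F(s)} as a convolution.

1/((s+1)(s+2)) = (1/(s+1))·(1/(s+2)) = L{e^(-t)}·L{e^(-2t)}. So f(t) = e^(-t)*e^(-2t) = ∫₀ᵗ e^(-τ)·e^(-2(t-τ)) dτ

Final answer: ∫₀ᵗ e^(-τ)·e^(-2(t-τ)) dτ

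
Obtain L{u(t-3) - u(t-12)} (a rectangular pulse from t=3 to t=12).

L{u(t-a)} = e^(-as)/s. L{u(t-3) - u(t-12)} = (e^(-3s) - e^(-12s))/s

Final answer: (e^(-3s) - e^(-12s))/s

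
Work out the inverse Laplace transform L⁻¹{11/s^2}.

L⁻¹{n!/s^(n+1)} = t^n with n=1. So L⁻¹{1/s^2} = t, and L⁻¹{11/s^2} = (11/1)·t = 11·t

Final answer: 11·t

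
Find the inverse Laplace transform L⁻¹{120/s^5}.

L⁻¹{n!/s^(n+1)} = t^n with n=4. So L⁻¹{24/s^5} = t^4, and L⁻¹{120/s^5} = (120/24)·t^4 = 5·t^4

Final answer: 5·t^4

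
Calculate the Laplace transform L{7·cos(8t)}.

L{cos(ωt)} = s/(s² + ω²), so L{cos(8t)} = s/(s² + 64). Then L{7·cos(8t)} = 7·s/(s² + 64) = 7s/(s² + 64)

Final answer: 7s/(s² + 64)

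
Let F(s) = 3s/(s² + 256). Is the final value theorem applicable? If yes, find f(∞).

The final value theorem requires all poles of sF(s) in the left half-plane. sF(s) = 3s²/(s² + 256) has poles at s = ±16i (imaginary axis). Theorem does NOT apply (oscillatory system).

Final answer: Not applicable (oscillatory)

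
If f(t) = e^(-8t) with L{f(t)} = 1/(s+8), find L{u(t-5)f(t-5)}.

Time shift theorem: L{u(t-a)f(t-a)} = e^(-as)F(s). Here a=5, F(s) = 1/(s+8), so L{u(t-5)f(t-5)} = e^(-5s)·1/(s+8)

Final answer: e^(-5s)·1/(s+8)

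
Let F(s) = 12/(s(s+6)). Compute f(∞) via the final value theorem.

f(∞) = lim_{s→0} s·12/(s(s+6)) = lim_{s→0} 12/(s+6) = 12/6 = 2

Final answer: 2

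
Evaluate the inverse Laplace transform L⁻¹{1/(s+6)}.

L⁻¹{1/(s-a)} = e^(at), so L⁻¹{1/(s+6)} = e^(-6t)

Final answer: e^(-6t)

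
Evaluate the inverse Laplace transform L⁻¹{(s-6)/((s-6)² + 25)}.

Using frequency shift, L⁻¹{(s-6)/((s-6)² + 25)} = e^(6t)·cos(5t)

Final answer: e^(6t)·cos(5t)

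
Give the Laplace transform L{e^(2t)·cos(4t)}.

L{e^(at)·cos(ωt)} = (s-a)/((s-a)² + ω²), so L{e^(2t)·cos(4t)} = (s-2)/((s-2)² + 16)

Final answer: (s-2)/((s-2)² + 16)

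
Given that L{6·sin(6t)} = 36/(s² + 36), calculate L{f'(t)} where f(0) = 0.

L{f'(t)} = s·F(s) - f(0) = s·36/(s² + 36) - 0 = 36s/(s² + 36)

Final answer: 36s/(s² + 36)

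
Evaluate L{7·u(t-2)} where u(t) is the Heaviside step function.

L{u(t-a)} = e^(-as)/s. Here a=2, so L{u(t-2)} = e^(-2s)/s, and L{7·u(t-2)} = 7·e^(-2s)/s

Final answer: 7·e^(-2s)/s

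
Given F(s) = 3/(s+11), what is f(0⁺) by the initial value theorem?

f(0⁺) = lim_{s→∞} s·3/(s+11) = lim_{s→∞} 3s/(s+11) = 3

Final answer: 3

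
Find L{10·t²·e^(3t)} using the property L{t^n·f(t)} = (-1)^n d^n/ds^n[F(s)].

L{e^(3t)} = 1/(s-3). d/ds[1/(s-3)] = -1/(s-3)². d²/ds²[1/(s-3)] = 2/(s-3)³. So L{t²·e^(3t)} = (-1)² · 2/(s-3)³ = 2/(s-3)³. Then L{10·t²·e^(3t)} = 10·2/(s-3)³ = 20/(s-3)³

Final answer: 20/(s-3)³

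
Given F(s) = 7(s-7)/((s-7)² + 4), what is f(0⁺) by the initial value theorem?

f(0⁺) = lim_{s→∞} sF(s) = lim_{s→∞} 7s(s-7)/((s-7)² + 4) = 7

Final answer: 7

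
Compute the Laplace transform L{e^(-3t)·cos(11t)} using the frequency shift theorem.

Frequency shift: L{e^(at)f(t)} = F(s-a). L{e^(-3t)·cos(11t)} = (s+3)/((s+3)² + 121)

Final answer: (s+3)/((s+3)² + 121)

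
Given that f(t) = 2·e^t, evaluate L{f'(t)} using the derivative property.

f(0) = 2, F(s) = 2/(s-1). L{f'(t)} = s·F(s) - f(0) = 2s/(s-1) - 2 = (2s - 2(s-1))/(s-1) = 2/(s-1)

Final answer: 2/(s-1)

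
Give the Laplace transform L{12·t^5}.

L{t^n} = n!/s^(n+1), so L{t^5} = 120/s^6. Then L{12·t^5} = 12·120/s^6 = 1440/s^6

Final answer: 1440/s^6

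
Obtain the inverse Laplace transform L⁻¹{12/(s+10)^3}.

L⁻¹{n!/(s-a)^(n+1)} = t^n·e^(at) with n=2, a=-10. So L⁻¹{2/(s+10)^3} = t^2·e^(-10t), and L⁻¹{12/(s+10)^3} = (12/2)·t^2·e^(-10t) = 6·t^2·e^(-10t)

Final answer: 6·t^2·e^(-10t)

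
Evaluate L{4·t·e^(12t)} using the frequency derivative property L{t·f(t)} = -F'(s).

L{e^(12t)} = 1/(s-12). By frequency derivative: L{t·e^(12t)} = -d/ds[1/(s-12)] = -(-1)/(s-12)² = 1/(s-12)². Then L{4·t·e^(12t)} = 4·1/(s-12)² = 4/(s-12)²

Final answer: 4/(s-12)²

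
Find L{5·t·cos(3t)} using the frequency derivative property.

L{cos(3t)} = s/(s² + 9). Derivative: d/ds[s/(s² + 9)] = [(s² + 9) - s·2s]/(s² + 9)² = (9 - s²)/(s² + 9)². So L{t·cos(3t)} = -F'(s) = (s² - 9)/(s² + 9)². Then L{5·t·cos(3t)} = 5·(s² - 9)/(s² + 9)²

Final answer: 5·(s² - 9)/(s² + 9)²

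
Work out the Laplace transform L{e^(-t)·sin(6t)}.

L{e^(at)·sin(ωt)} = ω/((s-a)² + ω²), so L{e^(-t)·sin(6t)} = 6/((s+1)² + 36)

Final answer: 6/((s+1)² + 36)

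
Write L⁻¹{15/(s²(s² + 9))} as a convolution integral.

15/(s²(s² + 9)) = (1/s²)·(15/(s² + 9)) = L{t}·L{5·sin(3t)}. So f(t) = t*(5·sin(3t)) = ∫₀ᵗ 5τ·sin(3(t-τ)) dτ

Final answer: ∫₀ᵗ 5τ·sin(3(t-τ)) dτ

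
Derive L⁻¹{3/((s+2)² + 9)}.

Form: b/((s-a)² + b²) → e^(at)sin(bt). With a=-2, b=3

Final answer: e^(-2t)·sin(3t)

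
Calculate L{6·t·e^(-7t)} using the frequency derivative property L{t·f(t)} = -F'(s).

L{e^(-7t)} = 1/(s+7). By frequency derivative: L{t·e^(-7t)} = -d/ds[1/(s+7)] = -(-1)/(s+7)² = 1/(s+7)². Then L{6·t·e^(-7t)} = 6·1/(s+7)² = 6/(s+7)²

Final answer: 6/(s+7)²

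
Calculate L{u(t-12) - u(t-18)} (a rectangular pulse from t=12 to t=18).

L{u(t-a)} = e^(-as)/s. L{u(t-12) - u(t-18)} = (e^(-12s) - e^(-18s))/s

Final answer: (e^(-12s) - e^(-18s))/s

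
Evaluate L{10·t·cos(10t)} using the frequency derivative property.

L{cos(10t)} = s/(s² + 100). Derivative: d/ds[s/(s² + 100)] = [(s² + 100) - s·2s]/(s² + 100)² = (100 - s²)/(s² + 100)². So L{t·cos(10t)} = -F'(s) = (s² - 100)/(s² + 100)². Then L{10·t·cos(10t)} = 10·(s² - 100)/(s² + 100)²

Final answer: 10·(s² - 100)/(s² + 100)²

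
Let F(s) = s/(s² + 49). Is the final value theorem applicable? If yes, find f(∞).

The final value theorem requires all poles of sF(s) in the left half-plane. sF(s) = s²/(s² + 49) has poles at s = ±7i (imaginary axis). Theorem does NOT apply (oscillatory system).

Final answer: Not applicable (oscillatory)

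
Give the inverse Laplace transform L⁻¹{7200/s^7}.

L⁻¹{n!/s^(n+1)} = t^n with n=6. So L⁻¹{720/s^7} = t^6, and L⁻¹{7200/s^7} = (7200/720)·t^6 = 10·t^6

Final answer: 10·t^6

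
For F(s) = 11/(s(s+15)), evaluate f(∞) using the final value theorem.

f(∞) = lim_{s→0} s·11/(s(s+15)) = lim_{s→0} 11/(s+15) = 11/15 = 11/15

Final answer: 11/15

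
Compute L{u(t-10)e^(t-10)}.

u(t-a)f(t-a) with f(t)=e^t. L{e^t} = 1/(s-1). By time shift: e^(-10s)/(s-1)

Final answer: e^(-10s)/(s-1)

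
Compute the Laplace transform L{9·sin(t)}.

L{sin(ωt)} = ω/(s² + ω²), so L{sin(t)} = 1/(s² + 1). Then L{9·sin(t)} = 9·1/(s² + 1) = 9/(s² + 1)

Final answer: 9/(s² + 1)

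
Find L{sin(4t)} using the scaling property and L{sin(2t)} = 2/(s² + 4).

Using L{f(at)} = (1/a)F(s/a) with a=2: L{sin(4t)} = (1/2) · 2/((s/2)² + 4) = (1/2) · 2·4/(s² + 16) = 4/(s² + 16)

Final answer: 4/(s² + 16)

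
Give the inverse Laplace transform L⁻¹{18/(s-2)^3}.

L⁻¹{n!/(s-a)^(n+1)} = t^n·e^(at) with n=2, a=2. So L⁻¹{2/(s-2)^3} = t^2·e^(2t), and L⁻¹{18/(s-2)^3} = (18/2)·t^2·e^(2t) = 9·t^2·e^(2t)

Final answer: 9·t^2·e^(2t)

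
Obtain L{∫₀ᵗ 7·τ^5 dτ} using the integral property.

L{∫₀ᵗ f(τ)dτ} = F(s)/s with f(t) = 7t^5. F(s) = 840/s^6, so L{∫₀ᵗ 7·τ^5 dτ} = (840/s^6)/s = 840/s^7. (Check: ∫₀ᵗ 7·τ^5 dτ = 7t^6/6.)

Final answer: 840/s^7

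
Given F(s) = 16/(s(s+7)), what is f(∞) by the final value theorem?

f(∞) = lim_{s→0} s·16/(s(s+7)) = lim_{s→0} 16/(s+7) = 16/7 = 16/7

Final answer: 16/7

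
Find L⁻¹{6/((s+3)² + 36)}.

Form: b/((s-a)² + b²) → e^(at)sin(bt). With a=-3, b=6

Final answer: e^(-3t)·sin(6t)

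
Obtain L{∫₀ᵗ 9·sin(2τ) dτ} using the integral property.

L{∫₀ᵗ f(τ)dτ} = F(s)/s with F(s) = 18/(s² + 4), so the result is (18/(s² + 4))/s = 18/(s(s² + 4))

Final answer: 18/(s(s² + 4))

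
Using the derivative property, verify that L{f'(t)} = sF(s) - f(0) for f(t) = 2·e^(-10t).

f'(t) = -20e^(-10t). Direct: L{f'(t)} = -20/(s+10). Property: s·2/(s+10) - 2 = (2s - 2(s+10))/(s+10) = -20/(s+10). ✓

Final answer: -20/(s+10)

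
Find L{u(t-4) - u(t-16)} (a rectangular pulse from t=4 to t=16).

L{u(t-a)} = e^(-as)/s. L{u(t-4) - u(t-16)} = (e^(-4s) - e^(-16s))/s

Final answer: (e^(-4s) - e^(-16s))/s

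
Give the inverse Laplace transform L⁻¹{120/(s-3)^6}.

L⁻¹{n!/(s-a)^(n+1)} = t^n·e^(at), so L⁻¹{120/(s-3)^6} = t^5·e^(3t)

Final answer: t^5·e^(3t)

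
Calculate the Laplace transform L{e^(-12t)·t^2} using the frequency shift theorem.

L{e^(at)·t^n} = n!/(s-a)^(n+1), so L{e^(-12t)·t^2} = 2/(s+12)^3

Final answer: 2/(s+12)^3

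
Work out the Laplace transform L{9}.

L{9} = 9 · L{1} = 9/s

Final answer: 9/s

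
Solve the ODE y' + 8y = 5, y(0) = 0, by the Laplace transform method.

sY + 8Y = 5/s. Y = 5/(s(s+8)). Partial fractions: Y = 5/8/s - 5/8/(s+8)

Final answer: y(t) = 5/8(1 - e^(-8t))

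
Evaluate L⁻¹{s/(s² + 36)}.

This is the form c·s/(s² + a²) with a = 6. L⁻¹ = cos(6t)

Final answer: cos(6t)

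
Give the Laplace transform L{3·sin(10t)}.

L{sin(ωt)} = ω/(s² + ω²), so L{sin(10t)} = 10/(s² + 100). Then L{3·sin(10t)} = 3·10/(s² + 100) = 30/(s² + 100)

Final answer: 30/(s² + 100)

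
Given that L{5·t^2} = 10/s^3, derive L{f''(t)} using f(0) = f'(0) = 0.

L{f''(t)} = s²F(s) - sf(0) - f'(0) = s²·10/s^3 - 0 - 0 = 10/s

Final answer: 10/s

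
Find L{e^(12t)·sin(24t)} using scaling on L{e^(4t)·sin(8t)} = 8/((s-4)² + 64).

Scaling with a=3: L{e^(12t)·sin(24t)} = (1/3) · 8/((s/3-4)² + 64). Simplifying: 24/((s-12)² + 576)

Final answer: 24/((s-12)² + 576)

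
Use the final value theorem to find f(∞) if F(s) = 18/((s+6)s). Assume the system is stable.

f(∞) = lim_{s→0} sF(s) = lim_{s→0} 18/(s+6) = 3

Final answer: 3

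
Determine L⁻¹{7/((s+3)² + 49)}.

Form: b/((s-a)² + b²) → e^(at)sin(bt). With a=-3, b=7

Final answer: e^(-3t)·sin(7t)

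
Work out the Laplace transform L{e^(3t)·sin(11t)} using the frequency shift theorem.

Frequency shift: L{e^(at)f(t)} = F(s-a). L{e^(3t)·sin(11t)} = 11/((s-3)² + 121)

Final answer: 11/((s-3)² + 121)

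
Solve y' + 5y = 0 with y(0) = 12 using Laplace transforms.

L{y'} + 5L{y} = 0. sY - 12 + 5Y = 0. Y(s+5) = 12. Y = 12/(s+5)

Final answer: y(t) = 12e^(-5t)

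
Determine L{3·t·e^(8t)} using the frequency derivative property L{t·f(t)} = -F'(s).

L{e^(8t)} = 1/(s-8). By frequency derivative: L{t·e^(8t)} = -d/ds[1/(s-8)] = -(-1)/(s-8)² = 1/(s-8)². Then L{3·t·e^(8t)} = 3·1/(s-8)² = 3/(s-8)²

Final answer: 3/(s-8)²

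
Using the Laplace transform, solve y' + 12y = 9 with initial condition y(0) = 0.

sY + 12Y = 9/s. Y = 9/(s(s+12)). Partial fractions: Y = 3/4/s - 3/4/(s+12)

Final answer: y(t) = 3/4(1 - e^(-12t))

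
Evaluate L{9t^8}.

L{t^n} = n!/s^(n+1). So L{9t^8} = 9·8!/s^9 = 362880/s^9

Final answer: 362880/s^9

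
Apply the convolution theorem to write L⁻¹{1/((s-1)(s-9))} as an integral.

1/((s-1)(s-9)) = (1/(s-1))·(1/(s-9)) = L{e^t}·L{e^(9t)}. So f(t) = e^t*e^(9t) = ∫₀ᵗ e^(τ)·e^(9(t-τ)) dτ

Final answer: ∫₀ᵗ e^(τ)·e^(9(t-τ)) dτ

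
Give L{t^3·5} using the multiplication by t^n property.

L{5} = 5/s. d^1/ds^1[1/s] = -1/s². d^2/ds^2[1/s] = 2/s^3. d^3/ds^3[1/s] = -6/s^4. So L{t^3} = (-1)^{3}·-6/s^4 = 6/s^4. Then L{t^3·5} = 5·6/s^4 = 30/s^4

Final answer: 30/s^4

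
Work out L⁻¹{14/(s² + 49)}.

This is the form c·a/(s² + a²) with a = 7, c = 2. L⁻¹ = 2·sin(7t)

Final answer: 2·sin(7t)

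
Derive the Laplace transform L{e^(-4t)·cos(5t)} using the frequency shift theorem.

Frequency shift: L{e^(at)f(t)} = F(s-a). L{e^(-4t)·cos(5t)} = (s+4)/((s+4)² + 25)

Final answer: (s+4)/((s+4)² + 25)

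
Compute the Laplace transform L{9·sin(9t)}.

L{sin(ωt)} = ω/(s² + ω²), so L{sin(9t)} = 9/(s² + 81). Then L{9·sin(9t)} = 9·9/(s² + 81) = 81/(s² + 81)

Final answer: 81/(s² + 81)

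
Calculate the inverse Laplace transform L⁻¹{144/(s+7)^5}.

L⁻¹{n!/(s-a)^(n+1)} = t^n·e^(at) with n=4, a=-7. So L⁻¹{24/(s+7)^5} = t^4·e^(-7t), and L⁻¹{144/(s+7)^5} = (144/24)·t^4·e^(-7t) = 6·t^4·e^(-7t)

Final answer: 6·t^4·e^(-7t)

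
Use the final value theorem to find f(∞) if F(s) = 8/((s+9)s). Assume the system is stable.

f(∞) = lim_{s→0} sF(s) = lim_{s→0} 8/(s+9) = 8/9

Final answer: 8/9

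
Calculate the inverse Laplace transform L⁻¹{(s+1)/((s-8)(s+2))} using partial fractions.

Using partial fractions, f(t) = (9e^(8t) + e^(-2t))/10

Final answer: (9e^(8t) + e^(-2t))/10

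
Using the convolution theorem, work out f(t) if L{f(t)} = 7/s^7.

7/s^7 = (7/s)·(1/s^6) = L{7}·L{t^5/120}. By convolution, f(t) = 7*t^5/120 = ∫₀ᵗ 7·τ^5/120 dτ = 7·t^6/720

Final answer: 7·t^6/720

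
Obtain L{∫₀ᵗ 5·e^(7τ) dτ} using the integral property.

L{∫₀ᵗ f(τ)dτ} = F(s)/s with F(s) = 5/(s-7), so L{∫₀ᵗ 5·e^(7τ) dτ} = 5/(s(s-7))

Final answer: 5/(s(s-7))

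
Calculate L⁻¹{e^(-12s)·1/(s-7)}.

L⁻¹{1/(s-7)} = e^(7t). By the time shift theorem, L⁻¹{e^(-as)F(s)} = u(t-a)f(t-a) with a=12, so L⁻¹{e^(-12s)·1/(s-7)} = u(t-12)·e^(7(t-12))

Final answer: u(t-12)·e^(7(t-12))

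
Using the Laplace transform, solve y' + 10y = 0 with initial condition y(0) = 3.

L{y'} + 10L{y} = 0. sY - 3 + 10Y = 0. Y(s+10) = 3. Y = 3/(s+10)

Final answer: y(t) = 3e^(-10t)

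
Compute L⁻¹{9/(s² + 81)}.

This is the form c·a/(s² + a²) with a = 9. L⁻¹ = sin(9t)

Final answer: sin(9t)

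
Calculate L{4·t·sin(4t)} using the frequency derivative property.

L{sin(4t)} = 4/(s² + 16). By L{t·f(t)} = -F'(s): -d/ds[4/(s² + 16)] = -(4)·(-2s)/(s² + 16)² = 8s/(s² + 16)². Then L{4·t·sin(4t)} = 4·8s/(s² + 16)² = 32s/(s² + 16)²

Final answer: 32s/(s² + 16)²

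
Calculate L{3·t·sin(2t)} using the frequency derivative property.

L{sin(2t)} = 2/(s² + 4). By L{t·f(t)} = -F'(s): -d/ds[2/(s² + 4)] = -(2)·(-2s)/(s² + 4)² = 4s/(s² + 4)². Then L{3·t·sin(2t)} = 3·4s/(s² + 4)² = 12s/(s² + 4)²

Final answer: 12s/(s² + 4)²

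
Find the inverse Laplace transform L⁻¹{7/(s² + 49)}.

L⁻¹{7/(s² + 49)} = sin(7t)

Final answer: sin(7t)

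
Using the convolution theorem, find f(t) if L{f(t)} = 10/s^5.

10/s^5 = (10/s)·(1/s^4) = L{10}·L{t^3/6}. By convolution, f(t) = 10*t^3/6 = ∫₀ᵗ 10·τ^3/6 dτ = 10·t^4/24

Final answer: 10·t^4/24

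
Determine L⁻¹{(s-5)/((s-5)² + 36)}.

Using frequency shift: L⁻¹{(s-a)/((s-a)² + b²)} = e^(at)cos(bt). Here a=5, b=6

Final answer: e^(5t)·cos(6t)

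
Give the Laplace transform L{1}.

L{1} = 1 · L{1} = 1/s

Final answer: 1/s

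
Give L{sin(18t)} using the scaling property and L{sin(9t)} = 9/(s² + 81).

Using L{f(at)} = (1/a)F(s/a) with a=2: L{sin(18t)} = (1/2) · 9/((s/2)² + 81) = (1/2) · 9·4/(s² + 324) = 18/(s² + 324)

Final answer: 18/(s² + 324)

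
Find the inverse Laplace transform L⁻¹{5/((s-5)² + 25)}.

Using frequency shift, L⁻¹{5/((s-5)² + 25)} = e^(5t)·sin(5t)

Final answer: e^(5t)·sin(5t)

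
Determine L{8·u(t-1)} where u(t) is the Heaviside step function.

L{u(t-a)} = e^(-as)/s. Here a=1, so L{u(t-1)} = e^(-s)/s, and L{8·u(t-1)} = 8·e^(-s)/s

Final answer: 8·e^(-s)/s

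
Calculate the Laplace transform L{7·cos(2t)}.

L{cos(ωt)} = s/(s² + ω²), so L{cos(2t)} = s/(s² + 4). Then L{7·cos(2t)} = 7·s/(s² + 4) = 7s/(s² + 4)

Final answer: 7s/(s² + 4)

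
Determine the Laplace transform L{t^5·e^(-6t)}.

L{t^n·e^(at)} = n!/(s-a)^(n+1), so L{t^5·e^(-6t)} = 120/(s+6)^6

Final answer: 120/(s+6)^6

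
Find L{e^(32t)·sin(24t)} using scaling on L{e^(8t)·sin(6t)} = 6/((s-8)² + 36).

Scaling with a=4: L{e^(32t)·sin(24t)} = (1/4) · 6/((s/4-8)² + 36). Simplifying: 24/((s-32)² + 576)

Final answer: 24/((s-32)² + 576)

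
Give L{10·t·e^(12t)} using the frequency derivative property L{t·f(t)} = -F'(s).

L{e^(12t)} = 1/(s-12). By frequency derivative: L{t·e^(12t)} = -d/ds[1/(s-12)] = -(-1)/(s-12)² = 1/(s-12)². Then L{10·t·e^(12t)} = 10·1/(s-12)² = 10/(s-12)²

Final answer: 10/(s-12)²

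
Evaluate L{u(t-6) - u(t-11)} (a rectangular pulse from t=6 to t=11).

L{u(t-a)} = e^(-as)/s. L{u(t-6) - u(t-11)} = (e^(-6s) - e^(-11s))/s

Final answer: (e^(-6s) - e^(-11s))/s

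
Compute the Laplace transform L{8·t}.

L{t^n} = n!/s^(n+1), so L{t} = 1/s^2. Then L{8·t} = 8·1/s^2 = 8/s^2

Final answer: 8/s^2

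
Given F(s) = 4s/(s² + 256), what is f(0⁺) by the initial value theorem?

f(0⁺) = lim_{s→∞} s·4s/(s² + 256) = lim_{s→∞} 4s²/(s² + 256) = 4

Final answer: 4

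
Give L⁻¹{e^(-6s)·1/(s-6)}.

L⁻¹{1/(s-6)} = e^(6t). By the time shift theorem, L⁻¹{e^(-as)F(s)} = u(t-a)f(t-a) with a=6, so L⁻¹{e^(-6s)·1/(s-6)} = u(t-6)·e^(6(t-6))

Final answer: u(t-6)·e^(6(t-6))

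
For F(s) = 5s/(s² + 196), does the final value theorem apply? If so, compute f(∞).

The final value theorem requires all poles of sF(s) in the left half-plane. sF(s) = 5s²/(s² + 196) has poles at s = ±14i (imaginary axis). Theorem does NOT apply (oscillatory system).

Final answer: Not applicable (oscillatory)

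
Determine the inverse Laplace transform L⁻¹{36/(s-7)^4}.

L⁻¹{n!/(s-a)^(n+1)} = t^n·e^(at) with n=3, a=7. So L⁻¹{6/(s-7)^4} = t^3·e^(7t), and L⁻¹{36/(s-7)^4} = (36/6)·t^3·e^(7t) = 6·t^3·e^(7t)

Final answer: 6·t^3·e^(7t)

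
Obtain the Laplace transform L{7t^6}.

L{7t^6} = 7 · L{t^6} = 7 · 720/s^7 = 5040/s^7

Final answer: 5040/s^7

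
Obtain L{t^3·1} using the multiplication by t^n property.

L{1} = 1/s. d^1/ds^1[1/s] = -1/s². d^2/ds^2[1/s] = 2/s^3. d^3/ds^3[1/s] = -6/s^4. So L{t^3} = (-1)^{3}·-6/s^4 = 6/s^4

Final answer: 6/s^4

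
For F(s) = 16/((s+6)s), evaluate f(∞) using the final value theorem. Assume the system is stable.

f(∞) = lim_{s→0} sF(s) = lim_{s→0} 16/(s+6) = 8/3

Final answer: 8/3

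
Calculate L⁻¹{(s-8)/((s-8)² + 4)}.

Using frequency shift: L⁻¹{(s-a)/((s-a)² + b²)} = e^(at)cos(bt). Here a=8, b=2

Final answer: e^(8t)·cos(2t)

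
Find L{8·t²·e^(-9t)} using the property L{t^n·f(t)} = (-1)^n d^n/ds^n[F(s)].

L{e^(-9t)} = 1/(s+9). d/ds[1/(s+9)] = -1/(s+9)². d²/ds²[1/(s+9)] = 2/(s+9)³. So L{t²·e^(-9t)} = (-1)² · 2/(s+9)³ = 2/(s+9)³. Then L{8·t²·e^(-9t)} = 8·2/(s+9)³ = 16/(s+9)³

Final answer: 16/(s+9)³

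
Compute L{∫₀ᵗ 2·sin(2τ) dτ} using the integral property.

L{∫₀ᵗ f(τ)dτ} = F(s)/s with F(s) = 4/(s² + 4), so the result is (4/(s² + 4))/s = 4/(s(s² + 4))

Final answer: 4/(s(s² + 4))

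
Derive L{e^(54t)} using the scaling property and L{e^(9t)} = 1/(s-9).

Using L{f(at)} = (1/a)F(s/a) with a=6 and f(t) = e^(9t): L{e^(54t)} = (1/6) · 1/((s/6)-9) = (1/6) · 6/(s-54) = 1/(s-54)

Final answer: 1/(s-54)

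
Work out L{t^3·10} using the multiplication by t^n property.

L{10} = 10/s. d^1/ds^1[1/s] = -1/s². d^2/ds^2[1/s] = 2/s^3. d^3/ds^3[1/s] = -6/s^4. So L{t^3} = (-1)^{3}·-6/s^4 = 6/s^4. Then L{t^3·10} = 10·6/s^4 = 60/s^4

Final answer: 60/s^4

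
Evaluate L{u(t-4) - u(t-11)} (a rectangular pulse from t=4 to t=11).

L{u(t-a)} = e^(-as)/s. L{u(t-4) - u(t-11)} = (e^(-4s) - e^(-11s))/s

Final answer: (e^(-4s) - e^(-11s))/s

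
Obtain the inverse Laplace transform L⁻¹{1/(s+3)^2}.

L⁻¹{n!/(s-a)^(n+1)} = t^n·e^(at), so L⁻¹{1/(s+3)^2} = t·e^(-3t)

Final answer: t·e^(-3t)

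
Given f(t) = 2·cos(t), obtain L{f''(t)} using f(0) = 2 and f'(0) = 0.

F(s) = 2s/(s² + 1). L{f''(t)} = s²F(s) - sf(0) - f'(0) = 2s³/(s² + 1) - 2s = (2s³ - 2s(s² + 1))/(s² + 1) = -2s/(s² + 1)

Final answer: -2s/(s² + 1)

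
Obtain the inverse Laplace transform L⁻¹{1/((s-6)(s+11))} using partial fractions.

Decompose: A/(s-6) + B/(s+11). A = 1/17, B = -1/17. f(t) = (e^(6t) - e^(-11t))/17

Final answer: (e^(6t) - e^(-11t))/17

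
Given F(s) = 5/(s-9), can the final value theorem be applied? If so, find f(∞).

sF(s) = 5s/(s-9) has a pole at s = 9 in the right half-plane. Theorem does NOT apply (unstable system; f(t) = 5·e^(9t) grows without bound).

Final answer: Not applicable (unstable)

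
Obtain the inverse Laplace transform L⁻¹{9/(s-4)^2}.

L⁻¹{n!/(s-a)^(n+1)} = t^n·e^(at) with n=1, a=4. So L⁻¹{1/(s-4)^2} = t·e^(4t), and L⁻¹{9/(s-4)^2} = (9/1)·t·e^(4t) = 9·t·e^(4t)

Final answer: 9·t·e^(4t)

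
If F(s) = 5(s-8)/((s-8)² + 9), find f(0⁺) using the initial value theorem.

f(0⁺) = lim_{s→∞} sF(s) = lim_{s→∞} 5s(s-8)/((s-8)² + 9) = 5

Final answer: 5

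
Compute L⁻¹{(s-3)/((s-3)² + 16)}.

Using frequency shift: L⁻¹{(s-a)/((s-a)² + b²)} = e^(at)cos(bt). Here a=3, b=4

Final answer: e^(3t)·cos(4t)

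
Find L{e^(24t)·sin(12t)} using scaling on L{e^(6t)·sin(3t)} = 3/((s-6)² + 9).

Scaling with a=4: L{e^(24t)·sin(12t)} = (1/4) · 3/((s/4-6)² + 9). Simplifying: 12/((s-24)² + 144)

Final answer: 12/((s-24)² + 144)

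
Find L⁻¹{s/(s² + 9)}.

This is the form c·s/(s² + a²) with a = 3. L⁻¹ = cos(3t)

Final answer: cos(3t)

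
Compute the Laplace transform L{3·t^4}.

L{t^n} = n!/s^(n+1), so L{t^4} = 24/s^5. Then L{3·t^4} = 3·24/s^5 = 72/s^5

Final answer: 72/s^5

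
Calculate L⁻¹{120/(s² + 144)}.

This is the form c·a/(s² + a²) with a = 12, c = 10. L⁻¹ = 10·sin(12t)

Final answer: 10·sin(12t)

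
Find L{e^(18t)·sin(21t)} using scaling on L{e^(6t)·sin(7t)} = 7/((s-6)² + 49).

Scaling with a=3: L{e^(18t)·sin(21t)} = (1/3) · 7/((s/3-6)² + 49). Simplifying: 21/((s-18)² + 441)

Final answer: 21/((s-18)² + 441)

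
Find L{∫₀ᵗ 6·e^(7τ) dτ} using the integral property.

L{∫₀ᵗ f(τ)dτ} = F(s)/s with F(s) = 6/(s-7), so L{∫₀ᵗ 6·e^(7τ) dτ} = 6/(s(s-7))

Final answer: 6/(s(s-7))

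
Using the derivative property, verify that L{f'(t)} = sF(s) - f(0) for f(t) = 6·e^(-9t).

f'(t) = -54e^(-9t). Direct: L{f'(t)} = -54/(s+9). Property: s·6/(s+9) - 6 = (6s - 6(s+9))/(s+9) = -54/(s+9). ✓

Final answer: -54/(s+9)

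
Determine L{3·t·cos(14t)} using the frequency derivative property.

L{cos(14t)} = s/(s² + 196). Derivative: d/ds[s/(s² + 196)] = [(s² + 196) - s·2s]/(s² + 196)² = (196 - s²)/(s² + 196)². So L{t·cos(14t)} = -F'(s) = (s² - 196)/(s² + 196)². Then L{3·t·cos(14t)} = 3·(s² - 196)/(s² + 196)²

Final answer: 3·(s² - 196)/(s² + 196)²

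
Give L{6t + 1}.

L{6t + 1} = 6·L{t} + L{1} = 6/s² + 1/s

Final answer: 6/s² + 1/s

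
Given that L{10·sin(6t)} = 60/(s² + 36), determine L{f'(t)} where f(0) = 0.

L{f'(t)} = s·F(s) - f(0) = s·60/(s² + 36) - 0 = 60s/(s² + 36)

Final answer: 60s/(s² + 36)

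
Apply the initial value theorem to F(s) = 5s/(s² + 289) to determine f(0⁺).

f(0⁺) = lim_{s→∞} s·5s/(s² + 289) = lim_{s→∞} 5s²/(s² + 289) = 5

Final answer: 5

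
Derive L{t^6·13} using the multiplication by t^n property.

L{13} = 13/s. d^1/ds^1[1/s] = -1/s². d^2/ds^2[1/s] = 2/s^3. d^3/ds^3[1/s] = -6/s^4. d^4/ds^4[1/s] = 24/s^5. d^5/ds^5[1/s] = -120/s^6. d^6/ds^6[1/s] = 720/s^7. So L{t^6} = (-1)^{6}·720/s^7 = 720/s^7. Then L{t^6·13} = 13·720/s^7 = 9360/s^7

Final answer: 9360/s^7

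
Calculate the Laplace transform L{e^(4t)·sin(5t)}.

L{e^(at)·sin(ωt)} = ω/((s-a)² + ω²), so L{e^(4t)·sin(5t)} = 5/((s-4)² + 25)

Final answer: 5/((s-4)² + 25)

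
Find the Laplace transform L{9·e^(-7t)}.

L{e^(at)} = 1/(s-a), so L{e^(-7t)} = 1/(s+7). Then L{9·e^(-7t)} = 9/(s+7)

Final answer: 9/(s+7)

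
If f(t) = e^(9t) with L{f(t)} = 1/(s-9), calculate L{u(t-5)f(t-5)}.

Time shift theorem: L{u(t-a)f(t-a)} = e^(-as)F(s). Here a=5, F(s) = 1/(s-9), so L{u(t-5)f(t-5)} = e^(-5s)·1/(s-9)

Final answer: e^(-5s)·1/(s-9)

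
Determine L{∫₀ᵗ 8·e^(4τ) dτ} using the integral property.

L{∫₀ᵗ f(τ)dτ} = F(s)/s with F(s) = 8/(s-4), so L{∫₀ᵗ 8·e^(4τ) dτ} = 8/(s(s-4))

Final answer: 8/(s(s-4))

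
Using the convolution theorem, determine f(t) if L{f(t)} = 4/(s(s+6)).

4/(s(s+6)) = (4/s)·(1/(s+6)) = L{4}·L{e^(-6t)}. By convolution, f(t) = 4*e^(-6t) = ∫₀ᵗ 4·e^(-6τ) dτ = 4·(1 - e^(-6t))/6

Final answer: 4·(1 - e^(-6t))/6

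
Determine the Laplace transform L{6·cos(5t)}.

L{cos(ωt)} = s/(s² + ω²), so L{cos(5t)} = s/(s² + 25). Then L{6·cos(5t)} = 6·s/(s² + 25) = 6s/(s² + 25)

Final answer: 6s/(s² + 25)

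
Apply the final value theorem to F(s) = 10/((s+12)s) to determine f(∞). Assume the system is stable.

f(∞) = lim_{s→0} sF(s) = lim_{s→0} 10/(s+12) = 5/6

Final answer: 5/6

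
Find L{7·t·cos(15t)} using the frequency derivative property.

L{cos(15t)} = s/(s² + 225). Derivative: d/ds[s/(s² + 225)] = [(s² + 225) - s·2s]/(s² + 225)² = (225 - s²)/(s² + 225)². So L{t·cos(15t)} = -F'(s) = (s² - 225)/(s² + 225)². Then L{7·t·cos(15t)} = 7·(s² - 225)/(s² + 225)²

Final answer: 7·(s² - 225)/(s² + 225)²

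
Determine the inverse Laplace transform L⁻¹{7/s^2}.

L⁻¹{n!/s^(n+1)} = t^n with n=1. So L⁻¹{1/s^2} = t, and L⁻¹{7/s^2} = (7/1)·t = 7·t

Final answer: 7·t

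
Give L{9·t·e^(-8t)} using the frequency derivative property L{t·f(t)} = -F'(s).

L{e^(-8t)} = 1/(s+8). By frequency derivative: L{t·e^(-8t)} = -d/ds[1/(s+8)] = -(-1)/(s+8)² = 1/(s+8)². Then L{9·t·e^(-8t)} = 9·1/(s+8)² = 9/(s+8)²

Final answer: 9/(s+8)²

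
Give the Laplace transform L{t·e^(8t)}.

L{t^n·e^(at)} = n!/(s-a)^(n+1), so L{t·e^(8t)} = 1/(s-8)^2

Final answer: 1/(s-8)^2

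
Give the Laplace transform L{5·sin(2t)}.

L{sin(ωt)} = ω/(s² + ω²), so L{sin(2t)} = 2/(s² + 4). Then L{5·sin(2t)} = 5·2/(s² + 4) = 10/(s² + 4)

Final answer: 10/(s² + 4)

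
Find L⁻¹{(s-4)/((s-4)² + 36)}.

Using frequency shift: L⁻¹{(s-a)/((s-a)² + b²)} = e^(at)cos(bt). Here a=4, b=6

Final answer: e^(4t)·cos(6t)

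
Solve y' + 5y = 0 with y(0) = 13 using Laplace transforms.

L{y'} + 5L{y} = 0. sY - 13 + 5Y = 0. Y(s+5) = 13. Y = 13/(s+5)

Final answer: y(t) = 13e^(-5t)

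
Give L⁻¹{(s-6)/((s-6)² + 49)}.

Using frequency shift: L⁻¹{(s-a)/((s-a)² + b²)} = e^(at)cos(bt). Here a=6, b=7

Final answer: e^(6t)·cos(7t)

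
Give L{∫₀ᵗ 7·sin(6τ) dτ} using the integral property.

L{∫₀ᵗ f(τ)dτ} = F(s)/s with F(s) = 42/(s² + 36), so the result is (42/(s² + 36))/s = 42/(s(s² + 36))

Final answer: 42/(s(s² + 36))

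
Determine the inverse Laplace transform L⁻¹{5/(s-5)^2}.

L⁻¹{n!/(s-a)^(n+1)} = t^n·e^(at) with n=1, a=5. So L⁻¹{1/(s-5)^2} = t·e^(5t), and L⁻¹{5/(s-5)^2} = (5/1)·t·e^(5t) = 5·t·e^(5t)

Final answer: 5·t·e^(5t)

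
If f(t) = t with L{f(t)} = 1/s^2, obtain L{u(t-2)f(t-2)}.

Time shift theorem: L{u(t-a)f(t-a)} = e^(-as)F(s). Here a=2, F(s) = 1/s^2, so L{u(t-2)f(t-2)} = e^(-2s)·1/s^2

Final answer: e^(-2s)·1/s^2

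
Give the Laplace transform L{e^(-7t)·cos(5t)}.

L{e^(at)·cos(ωt)} = (s-a)/((s-a)² + ω²), so L{e^(-7t)·cos(5t)} = (s+7)/((s+7)² + 25)

Final answer: (s+7)/((s+7)² + 25)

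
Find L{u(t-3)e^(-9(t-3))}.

u(t-a)f(t-a) with f(t)=e^(-9t). L{e^(-9t)} = 1/(s+9). By time shift: e^(-3s)/(s+9)

Final answer: e^(-3s)/(s+9)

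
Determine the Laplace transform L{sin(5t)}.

L{sin(ωt)} = ω/(s² + ω²), so L{sin(5t)} = 5/(s² + 25)

Final answer: 5/(s² + 25)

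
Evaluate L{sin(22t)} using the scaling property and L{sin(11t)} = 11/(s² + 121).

Using L{f(at)} = (1/a)F(s/a) with a=2: L{sin(22t)} = (1/2) · 11/((s/2)² + 121) = (1/2) · 11·4/(s² + 484) = 22/(s² + 484)

Final answer: 22/(s² + 484)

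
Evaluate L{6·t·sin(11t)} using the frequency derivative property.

L{sin(11t)} = 11/(s² + 121). By L{t·f(t)} = -F'(s): -d/ds[11/(s² + 121)] = -(11)·(-2s)/(s² + 121)² = 22s/(s² + 121)². Then L{6·t·sin(11t)} = 6·22s/(s² + 121)² = 132s/(s² + 121)²

Final answer: 132s/(s² + 121)²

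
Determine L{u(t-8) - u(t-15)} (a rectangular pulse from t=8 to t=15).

L{u(t-a)} = e^(-as)/s. L{u(t-8) - u(t-15)} = (e^(-8s) - e^(-15s))/s

Final answer: (e^(-8s) - e^(-15s))/s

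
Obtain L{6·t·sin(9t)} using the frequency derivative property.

L{sin(9t)} = 9/(s² + 81). By L{t·f(t)} = -F'(s): -d/ds[9/(s² + 81)] = -(9)·(-2s)/(s² + 81)² = 18s/(s² + 81)². Then L{6·t·sin(9t)} = 6·18s/(s² + 81)² = 108s/(s² + 81)²

Final answer: 108s/(s² + 81)²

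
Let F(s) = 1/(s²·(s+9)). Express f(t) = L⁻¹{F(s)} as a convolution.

1/(s²·(s+9)) = (1/s^2)·(1/(s+9)) = L{t}·L{e^(-9t)}. So f(t) = t*e^(-9t) = ∫₀ᵗ τ·e^(-9(t-τ)) dτ

Final answer: ∫₀ᵗ τ·e^(-9(t-τ)) dτ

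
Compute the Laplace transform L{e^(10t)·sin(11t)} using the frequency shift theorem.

Frequency shift: L{e^(at)f(t)} = F(s-a). L{e^(10t)·sin(11t)} = 11/((s-10)² + 121)

Final answer: 11/((s-10)² + 121)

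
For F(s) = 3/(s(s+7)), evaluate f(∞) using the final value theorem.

f(∞) = lim_{s→0} s·3/(s(s+7)) = lim_{s→0} 3/(s+7) = 3/7 = 3/7

Final answer: 3/7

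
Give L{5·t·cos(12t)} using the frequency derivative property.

L{cos(12t)} = s/(s² + 144). Derivative: d/ds[s/(s² + 144)] = [(s² + 144) - s·2s]/(s² + 144)² = (144 - s²)/(s² + 144)². So L{t·cos(12t)} = -F'(s) = (s² - 144)/(s² + 144)². Then L{5·t·cos(12t)} = 5·(s² - 144)/(s² + 144)²

Final answer: 5·(s² - 144)/(s² + 144)²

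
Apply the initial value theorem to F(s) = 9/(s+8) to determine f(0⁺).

f(0⁺) = lim_{s→∞} s·9/(s+8) = lim_{s→∞} 9s/(s+8) = 9

Final answer: 9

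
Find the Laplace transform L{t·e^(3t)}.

L{t^n·e^(at)} = n!/(s-a)^(n+1), so L{t·e^(3t)} = 1/(s-3)^2

Final answer: 1/(s-3)^2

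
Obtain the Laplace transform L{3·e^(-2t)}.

L{e^(at)} = 1/(s-a), so L{e^(-2t)} = 1/(s+2). Then L{3·e^(-2t)} = 3/(s+2)

Final answer: 3/(s+2)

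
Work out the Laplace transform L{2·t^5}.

L{t^n} = n!/s^(n+1), so L{t^5} = 120/s^6. Then L{2·t^5} = 2·120/s^6 = 240/s^6

Final answer: 240/s^6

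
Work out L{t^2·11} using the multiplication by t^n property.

L{11} = 11/s. d^1/ds^1[1/s] = -1/s². d^2/ds^2[1/s] = 2/s^3. So L{t^2} = (-1)^{2}·2/s^3 = 2/s^3. Then L{t^2·11} = 11·2/s^3 = 22/s^3

Final answer: 22/s^3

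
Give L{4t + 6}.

L{4t + 6} = 4·L{t} + 6·L{1} = 4/s² + 6/s

Final answer: 4/s² + 6/s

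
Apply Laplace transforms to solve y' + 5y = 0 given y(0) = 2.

L{y'} + 5L{y} = 0. sY - 2 + 5Y = 0. Y(s+5) = 2. Y = 2/(s+5)

Final answer: y(t) = 2e^(-5t)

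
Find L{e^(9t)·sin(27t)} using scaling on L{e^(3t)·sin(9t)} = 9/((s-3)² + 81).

Scaling with a=3: L{e^(9t)·sin(27t)} = (1/3) · 9/((s/3-3)² + 81). Simplifying: 27/((s-9)² + 729)

Final answer: 27/((s-9)² + 729)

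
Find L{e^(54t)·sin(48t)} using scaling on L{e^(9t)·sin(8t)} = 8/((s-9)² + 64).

Scaling with a=6: L{e^(54t)·sin(48t)} = (1/6) · 8/((s/6-9)² + 64). Simplifying: 48/((s-54)² + 2304)

Final answer: 48/((s-54)² + 2304)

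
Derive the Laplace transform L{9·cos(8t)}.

L{cos(ωt)} = s/(s² + ω²), so L{cos(8t)} = s/(s² + 64). Then L{9·cos(8t)} = 9·s/(s² + 64) = 9s/(s² + 64)

Final answer: 9s/(s² + 64)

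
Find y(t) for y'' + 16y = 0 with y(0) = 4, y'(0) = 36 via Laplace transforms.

L{y''} + 16L{y} = 0. s²Y - 4s - 36 + 16Y = 0. Y(s² + 16) = 4s + 36. Y = (4s + 36)/(s² + 16). Inverting: y(t) = 4cos(4t) + 9sin(4t)

Final answer: y(t) = 4cos(4t) + 9sin(4t)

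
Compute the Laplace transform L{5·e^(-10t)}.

L{e^(at)} = 1/(s-a), so L{e^(-10t)} = 1/(s+10). Then L{5·e^(-10t)} = 5/(s+10)

Final answer: 5/(s+10)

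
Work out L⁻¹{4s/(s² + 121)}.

This is the form c·s/(s² + a²) with a = 11, c = 4. L⁻¹ = 4·cos(11t)

Final answer: 4·cos(11t)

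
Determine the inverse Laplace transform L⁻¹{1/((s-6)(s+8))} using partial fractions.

Decompose: A/(s-6) + B/(s+8). A = 1/14, B = -1/14. f(t) = (e^(6t) - e^(-8t))/14

Final answer: (e^(6t) - e^(-8t))/14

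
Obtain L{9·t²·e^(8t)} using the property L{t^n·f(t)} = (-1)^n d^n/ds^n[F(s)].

L{e^(8t)} = 1/(s-8). d/ds[1/(s-8)] = -1/(s-8)². d²/ds²[1/(s-8)] = 2/(s-8)³. So L{t²·e^(8t)} = (-1)² · 2/(s-8)³ = 2/(s-8)³. Then L{9·t²·e^(8t)} = 9·2/(s-8)³ = 18/(s-8)³

Final answer: 18/(s-8)³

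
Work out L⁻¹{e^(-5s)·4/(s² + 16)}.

L⁻¹{4/(s² + 16)} = sin(4t). By the time shift theorem, L⁻¹{e^(-as)F(s)} = u(t-a)f(t-a) with a=5, so L⁻¹{e^(-5s)·4/(s² + 16)} = u(t-5)·sin(4(t-5))

Final answer: u(t-5)·sin(4(t-5))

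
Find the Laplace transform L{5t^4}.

L{5t^4} = 5 · L{t^4} = 5 · 24/s^5 = 120/s^5

Final answer: 120/s^5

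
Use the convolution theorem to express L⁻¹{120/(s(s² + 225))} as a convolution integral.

120/(s(s² + 225)) = (1/s)·(120/(s² + 225)) = L{1}·L{8·sin(15t)}. So f(t) = 1*(8·sin(15t)) = ∫₀ᵗ 8·sin(15τ) dτ

Final answer: ∫₀ᵗ 8·sin(15τ) dτ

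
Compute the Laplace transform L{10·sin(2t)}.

L{sin(ωt)} = ω/(s² + ω²), so L{sin(2t)} = 2/(s² + 4). Then L{10·sin(2t)} = 10·2/(s² + 4) = 20/(s² + 4)

Final answer: 20/(s² + 4)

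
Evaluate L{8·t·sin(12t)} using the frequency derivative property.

L{sin(12t)} = 12/(s² + 144). By L{t·f(t)} = -F'(s): -d/ds[12/(s² + 144)] = -(12)·(-2s)/(s² + 144)² = 24s/(s² + 144)². Then L{8·t·sin(12t)} = 8·24s/(s² + 144)² = 192s/(s² + 144)²

Final answer: 192s/(s² + 144)²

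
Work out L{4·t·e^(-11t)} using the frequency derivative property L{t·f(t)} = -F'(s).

L{e^(-11t)} = 1/(s+11). By frequency derivative: L{t·e^(-11t)} = -d/ds[1/(s+11)] = -(-1)/(s+11)² = 1/(s+11)². Then L{4·t·e^(-11t)} = 4·1/(s+11)² = 4/(s+11)²

Final answer: 4/(s+11)²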